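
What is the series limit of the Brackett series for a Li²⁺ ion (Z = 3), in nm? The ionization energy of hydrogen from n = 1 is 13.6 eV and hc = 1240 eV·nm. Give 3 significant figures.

162 nm

The Brackett series has lower level n_f = 4; the series limit corresponds to n_i → ∞.
ΔE_max = 13.6 × 9 / 4² = 7.650 eV.
λ_min = 1240 / 7.650 = 162 nm.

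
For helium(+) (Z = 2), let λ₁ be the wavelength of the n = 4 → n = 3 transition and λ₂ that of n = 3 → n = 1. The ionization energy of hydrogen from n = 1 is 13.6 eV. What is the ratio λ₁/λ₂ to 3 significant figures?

18.3

λ ∝ 1/ΔE ∝ 1/(1/n_f² − 1/n_i²), and the Z² and hc factors cancel in the ratio.
λ₁/λ₂ = (1/1² − 1/3²)/(1/3² − 1/4²) = 0.8889/0.04861 = 18.3.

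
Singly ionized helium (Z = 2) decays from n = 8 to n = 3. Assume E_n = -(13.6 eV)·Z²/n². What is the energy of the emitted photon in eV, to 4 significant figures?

The Bohr energies scale as Z², so for Z = 2: E_n = −54.40/n² eV.
E_8 = −54.40/64 = −0.8500 eV and E_3 = −54.40/9 = −6.044 eV.
The photon energy is |E_8 − E_3| = 5.194 eV.

5.194 eV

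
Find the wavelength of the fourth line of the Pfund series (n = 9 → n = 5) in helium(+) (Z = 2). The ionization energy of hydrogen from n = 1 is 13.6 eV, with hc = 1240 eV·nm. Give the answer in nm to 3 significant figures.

The Pfund series terminates on n_f = 5; the fourth line has n_i = 5+4 = 9.
ΔE = 54.40 × (1/5² − 1/9²) = 1.504 eV.
λ = 1240 / 1.504 = 824 nm.

824 nm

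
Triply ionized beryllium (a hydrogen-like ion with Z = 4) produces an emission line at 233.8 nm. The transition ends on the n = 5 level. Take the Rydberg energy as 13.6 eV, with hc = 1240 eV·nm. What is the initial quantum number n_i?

The photon energy is ΔE = hc/λ = 1240 / 233.8 = 5.304 eV.
With Z = 4, ΔE = 217.6 × (1/n_f² − 1/n_i²), so 1/n_f² − 1/n_i² = 0.02437.
With n_f = 5: 1/n_i² = 1/25 − 0.02437 = 0.01563, so n_i ≈ 8.00.

n_i = 8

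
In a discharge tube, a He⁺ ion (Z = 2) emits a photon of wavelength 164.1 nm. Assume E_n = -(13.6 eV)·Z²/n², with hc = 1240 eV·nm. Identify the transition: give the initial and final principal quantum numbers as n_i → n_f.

The photon energy is ΔE = hc/λ = 1240 / 164.1 = 7.556 eV.
With Z = 2, ΔE = 54.40 × (1/n_f² − 1/n_i²), so 1/n_f² − 1/n_i² = 0.1389.
Trying n_f = 2 gives 1/n_i² = 0.1111, i.e. n_i ≈ 3; this pair matches.

n_i = 3, n_f = 2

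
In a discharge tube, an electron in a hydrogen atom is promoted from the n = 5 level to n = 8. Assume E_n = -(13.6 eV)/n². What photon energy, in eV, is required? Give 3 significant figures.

0.332 eV

E_8 = −13.60/64 = −0.2125 eV and E_5 = −13.60/25 = −0.5440 eV.
The photon energy is |E_8 − E_5| = 0.332 eV.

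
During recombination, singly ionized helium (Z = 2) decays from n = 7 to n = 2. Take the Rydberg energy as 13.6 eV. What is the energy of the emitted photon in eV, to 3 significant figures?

12.5 eV

The Bohr energies scale as Z², so for Z = 2: E_n = −54.40/n² eV.
E_7 = −54.40/49 = −1.110 eV and E_2 = −54.40/4 = −13.60 eV.
The photon energy is |E_7 − E_2| = 12.5 eV.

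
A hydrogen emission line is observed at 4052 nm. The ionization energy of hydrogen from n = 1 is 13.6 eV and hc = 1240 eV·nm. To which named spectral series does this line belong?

Brackett

ΔE = 1240/4052 = 0.3060 eV.
This matches 13.6 × (1/4² − 1/5²), so n_f = 4: the Brackett series.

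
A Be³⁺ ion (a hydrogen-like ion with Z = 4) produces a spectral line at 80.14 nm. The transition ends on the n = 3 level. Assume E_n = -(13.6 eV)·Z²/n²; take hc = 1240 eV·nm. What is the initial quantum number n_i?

The photon energy is ΔE = hc/λ = 1240 / 80.14 = 15.47 eV.
With Z = 4, ΔE = 217.6 × (1/n_f² − 1/n_i²), so 1/n_f² − 1/n_i² = 0.07111.
With n_f = 3: 1/n_i² = 1/9 − 0.07111 = 0.04000, so n_i ≈ 5.00.

n_i = 5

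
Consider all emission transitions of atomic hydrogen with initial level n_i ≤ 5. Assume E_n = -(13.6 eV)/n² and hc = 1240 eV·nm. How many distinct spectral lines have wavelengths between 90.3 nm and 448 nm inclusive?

Enumerate all n_i → n_f pairs with 1 ≤ n_f < n_i ≤ 5 and compute λ = 1240 / [13.6·1·(1/n_f² − 1/n_i²)].
Lines falling in [90.3, 448] nm: 5→1 (94.98 nm), 4→1 (97.25 nm), 3→1 (102.6 nm), 2→1 (121.6 nm), 5→2 (434.2 nm).

5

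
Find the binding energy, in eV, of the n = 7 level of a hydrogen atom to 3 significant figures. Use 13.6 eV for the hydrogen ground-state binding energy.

E_7 = −13.60/49 = −0.278 eV, so ionization (to E = 0) requires 0.278 eV.

0.278 eV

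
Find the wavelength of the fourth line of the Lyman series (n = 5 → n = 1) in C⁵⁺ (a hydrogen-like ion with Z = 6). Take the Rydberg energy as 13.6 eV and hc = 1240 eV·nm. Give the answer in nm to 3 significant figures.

The Lyman series terminates on n_f = 1; the fourth line has n_i = 1+4 = 5.
ΔE = 489.6 × (1/1² − 1/5²) = 470.0 eV.
λ = 1240 / 470.0 = 2.64 nm.

2.64 nm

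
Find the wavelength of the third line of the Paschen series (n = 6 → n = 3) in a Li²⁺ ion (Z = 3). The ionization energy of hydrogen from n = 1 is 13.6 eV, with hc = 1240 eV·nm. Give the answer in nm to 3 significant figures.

The Paschen series terminates on n_f = 3; the third line has n_i = 3+3 = 6.
ΔE = 122.4 × (1/3² − 1/6²) = 10.20 eV.
λ = 1240 / 10.20 = 122 nm.

122 nm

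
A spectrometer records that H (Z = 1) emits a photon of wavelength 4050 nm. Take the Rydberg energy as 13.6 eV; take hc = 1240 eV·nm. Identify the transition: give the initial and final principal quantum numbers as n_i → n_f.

n_i = 5, n_f = 4

The photon energy is ΔE = hc/λ = 1240 / 4050 = 0.3062 eV.
With Z = 1, ΔE = 13.60 × (1/n_f² − 1/n_i²), so 1/n_f² − 1/n_i² = 0.02251.
Trying n_f = 4 gives 1/n_i² = 0.03999, i.e. n_i ≈ 5; this pair matches.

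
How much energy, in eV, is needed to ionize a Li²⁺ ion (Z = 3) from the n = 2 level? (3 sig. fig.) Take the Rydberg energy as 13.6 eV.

30.6 eV

E_n = −13.6 Z²/n² = −122.4/n² eV for Z = 3.
E_2 = −122.4/4 = −30.6 eV, so ionization (to E = 0) requires 30.6 eV.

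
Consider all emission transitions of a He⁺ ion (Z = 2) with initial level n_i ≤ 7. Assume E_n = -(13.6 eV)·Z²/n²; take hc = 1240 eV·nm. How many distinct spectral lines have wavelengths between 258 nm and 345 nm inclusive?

2

Enumerate all n_i → n_f pairs with 1 ≤ n_f < n_i ≤ 7 and compute λ = 1240 / [13.6·4·(1/n_f² − 1/n_i²)].
Lines falling in [258, 345] nm: 6→3 (273.5 nm), 5→3 (320.5 nm).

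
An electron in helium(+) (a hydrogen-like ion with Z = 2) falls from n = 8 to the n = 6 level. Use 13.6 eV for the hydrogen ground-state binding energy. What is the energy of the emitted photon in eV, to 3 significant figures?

The Bohr energies scale as Z², so for Z = 2: E_n = −54.40/n² eV.
E_8 = −54.40/64 = −0.8500 eV and E_6 = −54.40/36 = −1.511 eV.
The photon energy is |E_8 − E_6| = 0.661 eV.

0.661 eV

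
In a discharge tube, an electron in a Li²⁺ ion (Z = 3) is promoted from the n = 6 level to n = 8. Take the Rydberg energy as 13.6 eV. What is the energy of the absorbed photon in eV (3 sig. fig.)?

1.49 eV

The Bohr energies scale as Z², so for Z = 3: E_n = −122.4/n² eV.
E_8 = −122.4/64 = −1.913 eV and E_6 = −122.4/36 = −3.400 eV.
The photon energy is |E_8 − E_6| = 1.49 eV.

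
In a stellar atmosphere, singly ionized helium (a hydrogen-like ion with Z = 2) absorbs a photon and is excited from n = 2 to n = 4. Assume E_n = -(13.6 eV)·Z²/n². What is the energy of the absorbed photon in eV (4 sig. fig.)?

10.20 eV

The Bohr energies scale as Z², so for Z = 2: E_n = −54.40/n² eV.
E_4 = −54.40/16 = −3.400 eV and E_2 = −54.40/4 = −13.60 eV.
The photon energy is |E_4 − E_2| = 10.20 eV.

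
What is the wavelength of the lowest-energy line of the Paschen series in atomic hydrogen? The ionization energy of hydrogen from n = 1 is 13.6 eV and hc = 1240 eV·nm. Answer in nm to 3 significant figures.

The Paschen series terminates on n_f = 3; the first line has n_i = 3+1 = 4.
ΔE = 13.60 × (1/3² − 1/4²) = 0.6611 eV.
λ = 1240 / 0.6611 = 1880 nm.

1880 nm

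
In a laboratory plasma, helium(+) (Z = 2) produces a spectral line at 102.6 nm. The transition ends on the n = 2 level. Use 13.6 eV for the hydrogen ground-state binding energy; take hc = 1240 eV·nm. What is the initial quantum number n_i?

n_i = 6

The photon energy is ΔE = hc/λ = 1240 / 102.6 = 12.09 eV.
With Z = 2, ΔE = 54.40 × (1/n_f² − 1/n_i²), so 1/n_f² − 1/n_i² = 0.2222.
With n_f = 2: 1/n_i² = 1/4 − 0.2222 = 0.02784, so n_i ≈ 5.99.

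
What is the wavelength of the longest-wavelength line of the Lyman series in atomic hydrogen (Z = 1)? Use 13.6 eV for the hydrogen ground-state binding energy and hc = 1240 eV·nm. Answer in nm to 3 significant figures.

The Lyman series terminates on n_f = 1; the first line has n_i = 1+1 = 2.
ΔE = 13.60 × (1/1² − 1/2²) = 10.20 eV.
λ = 1240 / 10.20 = 122 nm.

122 nm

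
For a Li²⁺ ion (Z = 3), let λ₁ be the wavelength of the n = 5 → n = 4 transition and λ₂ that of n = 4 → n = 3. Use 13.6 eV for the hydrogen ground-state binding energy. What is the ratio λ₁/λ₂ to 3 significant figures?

2.16

λ ∝ 1/ΔE ∝ 1/(1/n_f² − 1/n_i²), and the Z² and hc factors cancel in the ratio.
λ₁/λ₂ = (1/3² − 1/4²)/(1/4² − 1/5²) = 0.04861/0.02250 = 2.16.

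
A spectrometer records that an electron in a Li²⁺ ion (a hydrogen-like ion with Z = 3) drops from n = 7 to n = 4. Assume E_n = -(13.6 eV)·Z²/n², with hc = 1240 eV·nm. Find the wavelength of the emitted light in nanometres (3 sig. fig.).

For Z = 3 the level energies scale as Z², so the effective Rydberg energy is 13.6 × 9 = 122.4 eV.
ΔE = 122.4 × (1/4² − 1/7²) = 122.4 × 0.04209 = 5.152 eV.
λ = hc/ΔE = 1240 / 5.152 = 241 nm.

241 nm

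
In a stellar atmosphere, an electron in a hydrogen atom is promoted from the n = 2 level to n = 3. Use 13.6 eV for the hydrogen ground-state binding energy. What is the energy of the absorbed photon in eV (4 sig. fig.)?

1.889 eV

E_3 = −13.60/9 = −1.511 eV and E_2 = −13.60/4 = −3.400 eV.
The photon energy is |E_3 − E_2| = 1.889 eV.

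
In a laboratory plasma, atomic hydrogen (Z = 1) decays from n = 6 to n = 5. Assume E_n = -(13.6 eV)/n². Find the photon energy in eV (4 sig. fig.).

0.1662 eV

E_6 = −13.60/36 = −0.3778 eV and E_5 = −13.60/25 = −0.5440 eV.
The photon energy is |E_6 − E_5| = 0.1662 eV.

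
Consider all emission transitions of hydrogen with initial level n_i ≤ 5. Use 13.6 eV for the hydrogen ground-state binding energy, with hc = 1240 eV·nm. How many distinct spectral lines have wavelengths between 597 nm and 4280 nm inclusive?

Enumerate all n_i → n_f pairs with 1 ≤ n_f < n_i ≤ 5 and compute λ = 1240 / [13.6·1·(1/n_f² − 1/n_i²)].
Lines falling in [597, 4280] nm: 3→2 (656.5 nm), 5→3 (1282 nm), 4→3 (1876 nm), 5→4 (4052 nm).

4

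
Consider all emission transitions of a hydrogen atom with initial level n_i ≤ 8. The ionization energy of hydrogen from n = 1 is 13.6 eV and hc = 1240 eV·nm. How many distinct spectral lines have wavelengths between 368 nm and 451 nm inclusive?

Enumerate all n_i → n_f pairs with 1 ≤ n_f < n_i ≤ 8 and compute λ = 1240 / [13.6·1·(1/n_f² − 1/n_i²)].
Lines falling in [368, 451] nm: 8→2 (389.0 nm), 7→2 (397.1 nm), 6→2 (410.3 nm), 5→2 (434.2 nm).

4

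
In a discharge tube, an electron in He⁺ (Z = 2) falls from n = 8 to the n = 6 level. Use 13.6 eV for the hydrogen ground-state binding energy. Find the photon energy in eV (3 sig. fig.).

0.661 eV

The Bohr energies scale as Z², so for Z = 2: E_n = −54.40/n² eV.
E_8 = −54.40/64 = −0.8500 eV and E_6 = −54.40/36 = −1.511 eV.
The photon energy is |E_8 − E_6| = 0.661 eV.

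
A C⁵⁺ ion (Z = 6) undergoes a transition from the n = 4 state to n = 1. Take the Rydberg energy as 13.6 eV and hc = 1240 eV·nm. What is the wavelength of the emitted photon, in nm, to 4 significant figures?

For Z = 6 the level energies scale as Z², so the effective Rydberg energy is 13.6 × 36 = 489.6 eV.
ΔE = 489.6 × (1/1² − 1/4²) = 489.6 × 0.9375 = 459.0 eV.
λ = hc/ΔE = 1240 / 459.0 = 2.702 nm.

2.702 nm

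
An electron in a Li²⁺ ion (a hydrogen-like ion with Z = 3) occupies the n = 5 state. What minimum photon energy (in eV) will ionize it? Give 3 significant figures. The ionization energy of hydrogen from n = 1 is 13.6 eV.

E_n = −13.6 Z²/n² = −122.4/n² eV for Z = 3.
E_5 = −122.4/25 = −4.90 eV, so ionization (to E = 0) requires 4.90 eV.

4.90 eV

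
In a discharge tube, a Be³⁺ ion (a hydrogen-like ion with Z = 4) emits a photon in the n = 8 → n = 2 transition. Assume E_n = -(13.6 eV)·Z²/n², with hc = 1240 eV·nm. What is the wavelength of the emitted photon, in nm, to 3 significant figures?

For Z = 4 the level energies scale as Z², so the effective Rydberg energy is 13.6 × 16 = 217.6 eV.
ΔE = 217.6 × (1/2² − 1/8²) = 217.6 × 0.2344 = 51.00 eV.
λ = hc/ΔE = 1240 / 51.00 = 24.3 nm.

24.3 nm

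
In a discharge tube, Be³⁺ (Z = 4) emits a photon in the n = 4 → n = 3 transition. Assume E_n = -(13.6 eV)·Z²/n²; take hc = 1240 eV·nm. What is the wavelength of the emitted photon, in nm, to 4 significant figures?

For Z = 4 the level energies scale as Z², so the effective Rydberg energy is 13.6 × 16 = 217.6 eV.
ΔE = 217.6 × (1/3² − 1/4²) = 217.6 × 0.04861 = 10.58 eV.
λ = hc/ΔE = 1240 / 10.58 = 117.2 nm.

117.2 nm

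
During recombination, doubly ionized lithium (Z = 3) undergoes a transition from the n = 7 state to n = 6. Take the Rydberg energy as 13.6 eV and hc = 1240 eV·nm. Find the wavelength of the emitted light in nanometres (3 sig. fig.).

1370 nm

For Z = 3 the level energies scale as Z², so the effective Rydberg energy is 13.6 × 9 = 122.4 eV.
ΔE = 122.4 × (1/6² − 1/7²) = 122.4 × 0.007370 = 0.9020 eV.
λ = hc/ΔE = 1240 / 0.9020 = 1370 nm.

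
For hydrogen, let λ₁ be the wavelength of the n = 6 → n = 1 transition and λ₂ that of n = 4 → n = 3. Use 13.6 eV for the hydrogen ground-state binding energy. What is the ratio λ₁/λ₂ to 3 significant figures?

λ ∝ 1/ΔE ∝ 1/(1/n_f² − 1/n_i²), and the Z² and hc factors cancel in the ratio.
λ₁/λ₂ = (1/3² − 1/4²)/(1/1² − 1/6²) = 0.04861/0.9722 = 0.0500.

0.0500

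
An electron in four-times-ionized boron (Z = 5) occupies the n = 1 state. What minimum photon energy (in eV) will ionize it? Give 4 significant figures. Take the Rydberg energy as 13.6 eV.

340.0 eV

E_n = −13.6 Z²/n² = −340.0/n² eV for Z = 5.
E_1 = −340.0/1 = −340.0 eV, so ionization (to E = 0) requires 340.0 eV.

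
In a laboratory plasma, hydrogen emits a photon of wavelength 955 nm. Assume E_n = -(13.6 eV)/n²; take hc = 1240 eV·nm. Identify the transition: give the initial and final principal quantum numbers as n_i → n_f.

The photon energy is ΔE = hc/λ = 1240 / 955 = 1.298 eV.
With Z = 1, ΔE = 13.60 × (1/n_f² − 1/n_i²), so 1/n_f² − 1/n_i² = 0.09547.
Trying n_f = 3 gives 1/n_i² = 0.01564, i.e. n_i ≈ 8; this pair matches.

n_i = 8, n_f = 3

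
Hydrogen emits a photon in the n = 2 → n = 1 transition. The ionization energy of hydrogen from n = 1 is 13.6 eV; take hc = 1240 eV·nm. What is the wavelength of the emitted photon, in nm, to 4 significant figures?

121.6 nm

ΔE = 13.60 × (1/1² − 1/2²) = 13.60 × 0.7500 = 10.20 eV.
λ = hc/ΔE = 1240 / 10.20 = 121.6 nm.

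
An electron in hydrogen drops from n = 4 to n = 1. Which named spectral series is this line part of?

Lyman

The series is set by the lower level: n_f = 1 is the Lyman series.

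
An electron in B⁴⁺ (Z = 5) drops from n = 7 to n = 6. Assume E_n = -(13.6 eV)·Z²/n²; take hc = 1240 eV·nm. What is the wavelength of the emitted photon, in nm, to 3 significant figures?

For Z = 5 the level energies scale as Z², so the effective Rydberg energy is 13.6 × 25 = 340.0 eV.
ΔE = 340.0 × (1/6² − 1/7²) = 340.0 × 0.007370 = 2.506 eV.
λ = hc/ΔE = 1240 / 2.506 = 495 nm.

495 nm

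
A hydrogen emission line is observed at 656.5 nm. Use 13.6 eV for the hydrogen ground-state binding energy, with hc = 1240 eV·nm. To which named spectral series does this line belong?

ΔE = 1240/656.5 = 1.889 eV.
This matches 13.6 × (1/2² − 1/3²), so n_f = 2: the Balmer series.

Balmer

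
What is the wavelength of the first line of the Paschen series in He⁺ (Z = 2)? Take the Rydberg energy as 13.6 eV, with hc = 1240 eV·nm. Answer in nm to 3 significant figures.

469 nm

The Paschen series terminates on n_f = 3; the first line has n_i = 3+1 = 4.
ΔE = 54.40 × (1/3² − 1/4²) = 2.644 eV.
λ = 1240 / 2.644 = 469 nm.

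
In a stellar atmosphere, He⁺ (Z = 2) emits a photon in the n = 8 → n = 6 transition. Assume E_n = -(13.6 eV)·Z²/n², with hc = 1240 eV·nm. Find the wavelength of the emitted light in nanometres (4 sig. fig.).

1876 nm

For Z = 2 the level energies scale as Z², so the effective Rydberg energy is 13.6 × 4 = 54.40 eV.
ΔE = 54.40 × (1/6² − 1/8²) = 54.40 × 0.01215 = 0.6611 eV.
λ = hc/ΔE = 1240 / 0.6611 = 1876 nm.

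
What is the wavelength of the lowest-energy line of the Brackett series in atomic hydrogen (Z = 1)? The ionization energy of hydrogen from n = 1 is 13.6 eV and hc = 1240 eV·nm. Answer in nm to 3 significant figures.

4050 nm

The Brackett series terminates on n_f = 4; the first line has n_i = 4+1 = 5.
ΔE = 13.60 × (1/4² − 1/5²) = 0.3060 eV.
λ = 1240 / 0.3060 = 4050 nm.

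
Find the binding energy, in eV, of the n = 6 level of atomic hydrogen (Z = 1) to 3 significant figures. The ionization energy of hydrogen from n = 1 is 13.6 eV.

0.378 eV

E_6 = −13.60/36 = −0.378 eV, so ionization (to E = 0) requires 0.378 eV.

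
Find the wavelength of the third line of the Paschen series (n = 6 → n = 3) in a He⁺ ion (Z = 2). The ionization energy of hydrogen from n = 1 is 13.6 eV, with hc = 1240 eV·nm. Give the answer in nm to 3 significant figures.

The Paschen series terminates on n_f = 3; the third line has n_i = 3+3 = 6.
ΔE = 54.40 × (1/3² − 1/6²) = 4.533 eV.
λ = 1240 / 4.533 = 274 nm.

274 nm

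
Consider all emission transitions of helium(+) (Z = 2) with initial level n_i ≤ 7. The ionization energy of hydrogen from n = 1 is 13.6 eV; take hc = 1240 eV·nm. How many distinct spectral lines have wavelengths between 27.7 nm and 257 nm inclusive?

7

Enumerate all n_i → n_f pairs with 1 ≤ n_f < n_i ≤ 7 and compute λ = 1240 / [13.6·4·(1/n_f² − 1/n_i²)].
Lines falling in [27.7, 257] nm: 2→1 (30.39 nm), 7→2 (99.28 nm), 6→2 (102.6 nm), 5→2 (108.5 nm), 4→2 (121.6 nm), 3→2 (164.1 nm), 7→3 (251.3 nm).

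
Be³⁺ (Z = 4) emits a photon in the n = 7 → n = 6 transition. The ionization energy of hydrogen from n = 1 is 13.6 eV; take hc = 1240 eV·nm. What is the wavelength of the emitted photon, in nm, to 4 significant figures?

For Z = 4 the level energies scale as Z², so the effective Rydberg energy is 13.6 × 16 = 217.6 eV.
ΔE = 217.6 × (1/6² − 1/7²) = 217.6 × 0.007370 = 1.604 eV.
λ = hc/ΔE = 1240 / 1.604 = 773.2 nm.

773.2 nm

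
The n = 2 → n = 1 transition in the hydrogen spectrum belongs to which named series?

The series is set by the lower level: n_f = 1 is the Lyman series.

Lyman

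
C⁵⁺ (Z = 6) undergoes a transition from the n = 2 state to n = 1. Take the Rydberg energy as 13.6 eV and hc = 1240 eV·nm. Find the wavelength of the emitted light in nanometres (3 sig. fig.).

3.38 nm

For Z = 6 the level energies scale as Z², so the effective Rydberg energy is 13.6 × 36 = 489.6 eV.
ΔE = 489.6 × (1/1² − 1/2²) = 489.6 × 0.7500 = 367.2 eV.
λ = hc/ΔE = 1240 / 367.2 = 3.38 nm.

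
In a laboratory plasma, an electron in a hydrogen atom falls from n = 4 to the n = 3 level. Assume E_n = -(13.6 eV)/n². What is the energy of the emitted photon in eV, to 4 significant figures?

0.6611 eV

E_4 = −13.60/16 = −0.8500 eV and E_3 = −13.60/9 = −1.511 eV.
The photon energy is |E_4 − E_3| = 0.6611 eV.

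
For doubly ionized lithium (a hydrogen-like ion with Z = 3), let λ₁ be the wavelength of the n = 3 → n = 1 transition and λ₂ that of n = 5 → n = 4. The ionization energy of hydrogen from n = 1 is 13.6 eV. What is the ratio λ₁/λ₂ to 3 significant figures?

λ ∝ 1/ΔE ∝ 1/(1/n_f² − 1/n_i²), and the Z² and hc factors cancel in the ratio.
λ₁/λ₂ = (1/4² − 1/5²)/(1/1² − 1/3²) = 0.02250/0.8889 = 0.0253.

0.0253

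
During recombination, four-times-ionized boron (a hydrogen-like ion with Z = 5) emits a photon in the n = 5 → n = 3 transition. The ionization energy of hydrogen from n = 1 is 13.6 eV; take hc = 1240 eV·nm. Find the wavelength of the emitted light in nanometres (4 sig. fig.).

51.29 nm

For Z = 5 the level energies scale as Z², so the effective Rydberg energy is 13.6 × 25 = 340.0 eV.
ΔE = 340.0 × (1/3² − 1/5²) = 340.0 × 0.07111 = 24.18 eV.
λ = hc/ΔE = 1240 / 24.18 = 51.29 nm.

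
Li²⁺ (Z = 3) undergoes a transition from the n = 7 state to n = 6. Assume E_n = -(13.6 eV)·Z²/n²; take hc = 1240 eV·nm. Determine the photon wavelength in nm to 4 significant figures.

1375 nm

For Z = 3 the level energies scale as Z², so the effective Rydberg energy is 13.6 × 9 = 122.4 eV.
ΔE = 122.4 × (1/6² − 1/7²) = 122.4 × 0.007370 = 0.9020 eV.
λ = hc/ΔE = 1240 / 0.9020 = 1375 nm.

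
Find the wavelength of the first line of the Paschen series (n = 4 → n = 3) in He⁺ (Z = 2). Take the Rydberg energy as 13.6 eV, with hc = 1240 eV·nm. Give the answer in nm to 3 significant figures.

The Paschen series terminates on n_f = 3; the first line has n_i = 3+1 = 4.
ΔE = 54.40 × (1/3² − 1/4²) = 2.644 eV.
λ = 1240 / 2.644 = 469 nm.

469 nm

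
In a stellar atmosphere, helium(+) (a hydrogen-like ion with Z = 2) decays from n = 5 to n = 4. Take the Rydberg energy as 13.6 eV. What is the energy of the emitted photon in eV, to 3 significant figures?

1.22 eV

The Bohr energies scale as Z², so for Z = 2: E_n = −54.40/n² eV.
E_5 = −54.40/25 = −2.176 eV and E_4 = −54.40/16 = −3.400 eV.
The photon energy is |E_5 − E_4| = 1.22 eV.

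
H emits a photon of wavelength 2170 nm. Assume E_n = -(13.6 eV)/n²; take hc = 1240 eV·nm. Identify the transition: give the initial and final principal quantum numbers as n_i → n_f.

The photon energy is ΔE = hc/λ = 1240 / 2170 = 0.5714 eV.
With Z = 1, ΔE = 13.60 × (1/n_f² − 1/n_i²), so 1/n_f² − 1/n_i² = 0.04202.
Trying n_f = 4 gives 1/n_i² = 0.02048, i.e. n_i ≈ 7; this pair matches.

n_i = 7, n_f = 4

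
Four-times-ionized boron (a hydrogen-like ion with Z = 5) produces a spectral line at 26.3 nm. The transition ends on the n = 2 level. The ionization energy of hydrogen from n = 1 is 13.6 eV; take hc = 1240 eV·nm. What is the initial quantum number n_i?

n_i = 3

The photon energy is ΔE = hc/λ = 1240 / 26.3 = 47.15 eV.
With Z = 5, ΔE = 340.0 × (1/n_f² − 1/n_i²), so 1/n_f² − 1/n_i² = 0.1387.
With n_f = 2: 1/n_i² = 1/4 − 0.1387 = 0.1113, so n_i ≈ 3.00.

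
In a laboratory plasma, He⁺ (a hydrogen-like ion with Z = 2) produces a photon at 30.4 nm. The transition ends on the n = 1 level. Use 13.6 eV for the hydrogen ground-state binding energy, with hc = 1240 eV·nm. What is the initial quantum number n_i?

The photon energy is ΔE = hc/λ = 1240 / 30.4 = 40.79 eV.
With Z = 2, ΔE = 54.40 × (1/n_f² − 1/n_i²), so 1/n_f² − 1/n_i² = 0.7498.
With n_f = 1: 1/n_i² = 1/1 − 0.7498 = 0.2502, so n_i ≈ 2.00.

n_i = 2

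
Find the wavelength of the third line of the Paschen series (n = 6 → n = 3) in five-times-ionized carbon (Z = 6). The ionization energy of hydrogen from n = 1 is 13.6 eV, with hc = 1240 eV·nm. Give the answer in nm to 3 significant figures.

30.4 nm

The Paschen series terminates on n_f = 3; the third line has n_i = 3+3 = 6.
ΔE = 489.6 × (1/3² − 1/6²) = 40.80 eV.
λ = 1240 / 40.80 = 30.4 nm.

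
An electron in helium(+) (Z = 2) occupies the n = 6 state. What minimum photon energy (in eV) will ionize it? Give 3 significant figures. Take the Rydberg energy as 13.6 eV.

1.51 eV

E_n = −13.6 Z²/n² = −54.40/n² eV for Z = 2.
E_6 = −54.40/36 = −1.51 eV, so ionization (to E = 0) requires 1.51 eV.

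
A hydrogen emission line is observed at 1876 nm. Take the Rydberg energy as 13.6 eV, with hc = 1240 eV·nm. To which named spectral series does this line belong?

Paschen

ΔE = 1240/1876 = 0.6610 eV.
This matches 13.6 × (1/3² − 1/4²), so n_f = 3: the Paschen series.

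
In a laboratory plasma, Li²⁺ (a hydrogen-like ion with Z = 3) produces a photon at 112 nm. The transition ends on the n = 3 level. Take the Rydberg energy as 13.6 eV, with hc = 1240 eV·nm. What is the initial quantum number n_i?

n_i = 7

The photon energy is ΔE = hc/λ = 1240 / 112 = 11.07 eV.
With Z = 3, ΔE = 122.4 × (1/n_f² − 1/n_i²), so 1/n_f² − 1/n_i² = 0.09045.
With n_f = 3: 1/n_i² = 1/9 − 0.09045 = 0.02066, so n_i ≈ 6.96.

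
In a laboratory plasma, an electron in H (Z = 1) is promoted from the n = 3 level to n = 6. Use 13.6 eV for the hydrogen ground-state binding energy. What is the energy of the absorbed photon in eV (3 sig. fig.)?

E_6 = −13.60/36 = −0.3778 eV and E_3 = −13.60/9 = −1.511 eV.
The photon energy is |E_6 − E_3| = 1.13 eV.

1.13 eV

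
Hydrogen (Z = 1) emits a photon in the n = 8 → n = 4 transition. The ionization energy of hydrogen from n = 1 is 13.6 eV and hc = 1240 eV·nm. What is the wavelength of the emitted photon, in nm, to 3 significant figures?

ΔE = 13.60 × (1/4² − 1/8²) = 13.60 × 0.04688 = 0.6375 eV.
λ = hc/ΔE = 1240 / 0.6375 = 1950 nm.

1950 nm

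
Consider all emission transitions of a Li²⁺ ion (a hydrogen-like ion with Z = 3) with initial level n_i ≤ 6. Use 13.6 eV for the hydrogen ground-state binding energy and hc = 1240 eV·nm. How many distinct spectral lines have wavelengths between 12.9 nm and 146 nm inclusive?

Enumerate all n_i → n_f pairs with 1 ≤ n_f < n_i ≤ 6 and compute λ = 1240 / [13.6·9·(1/n_f² − 1/n_i²)].
Lines falling in [12.9, 146] nm: 2→1 (13.51 nm), 6→2 (45.59 nm), 5→2 (48.24 nm), 4→2 (54.03 nm), 3→2 (72.94 nm), 6→3 (121.6 nm), 5→3 (142.5 nm).

7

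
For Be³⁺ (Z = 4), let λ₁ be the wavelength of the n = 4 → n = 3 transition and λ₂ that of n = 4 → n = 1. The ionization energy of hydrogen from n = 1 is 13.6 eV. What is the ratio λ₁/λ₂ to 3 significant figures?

λ ∝ 1/ΔE ∝ 1/(1/n_f² − 1/n_i²), and the Z² and hc factors cancel in the ratio.
λ₁/λ₂ = (1/1² − 1/4²)/(1/3² − 1/4²) = 0.9375/0.04861 = 19.3.

19.3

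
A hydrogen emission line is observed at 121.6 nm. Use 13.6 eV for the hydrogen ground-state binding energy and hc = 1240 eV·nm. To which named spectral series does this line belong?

ΔE = 1240/121.6 = 10.20 eV.
This matches 13.6 × (1/1² − 1/2²), so n_f = 1: the Lyman series.

Lyman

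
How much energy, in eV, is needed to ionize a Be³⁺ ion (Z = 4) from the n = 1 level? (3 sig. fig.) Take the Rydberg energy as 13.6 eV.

218 eV

E_n = −13.6 Z²/n² = −217.6/n² eV for Z = 4.
E_1 = −217.6/1 = −218 eV, so ionization (to E = 0) requires 218 eV.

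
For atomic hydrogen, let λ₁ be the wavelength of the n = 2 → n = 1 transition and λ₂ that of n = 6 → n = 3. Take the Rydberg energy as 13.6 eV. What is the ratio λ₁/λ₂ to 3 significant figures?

0.111

λ ∝ 1/ΔE ∝ 1/(1/n_f² − 1/n_i²), and the Z² and hc factors cancel in the ratio.
λ₁/λ₂ = (1/3² − 1/6²)/(1/1² − 1/2²) = 0.08333/0.7500 = 0.111.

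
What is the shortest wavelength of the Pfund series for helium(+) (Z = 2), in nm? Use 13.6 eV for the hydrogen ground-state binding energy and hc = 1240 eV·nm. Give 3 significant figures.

The Pfund series has lower level n_f = 5; the series limit corresponds to n_i → ∞.
ΔE_max = 13.6 × 4 / 5² = 2.176 eV.
λ_min = 1240 / 2.176 = 570 nm.

570 nm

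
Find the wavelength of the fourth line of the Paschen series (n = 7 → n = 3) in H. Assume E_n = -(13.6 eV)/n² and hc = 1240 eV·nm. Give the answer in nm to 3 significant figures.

The Paschen series terminates on n_f = 3; the fourth line has n_i = 3+4 = 7.
ΔE = 13.60 × (1/3² − 1/7²) = 1.234 eV.
λ = 1240 / 1.234 = 1010 nm.

1010 nm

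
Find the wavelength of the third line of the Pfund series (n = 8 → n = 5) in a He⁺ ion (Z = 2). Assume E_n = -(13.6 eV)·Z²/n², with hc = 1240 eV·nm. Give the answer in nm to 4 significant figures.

The Pfund series terminates on n_f = 5; the third line has n_i = 5+3 = 8.
ΔE = 54.40 × (1/5² − 1/8²) = 1.326 eV.
λ = 1240 / 1.326 = 935.1 nm.

935.1 nm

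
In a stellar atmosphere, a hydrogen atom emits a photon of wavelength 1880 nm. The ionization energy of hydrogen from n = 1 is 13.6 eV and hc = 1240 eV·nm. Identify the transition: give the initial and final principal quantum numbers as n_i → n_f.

The photon energy is ΔE = hc/λ = 1240 / 1880 = 0.6596 eV.
With Z = 1, ΔE = 13.60 × (1/n_f² − 1/n_i²), so 1/n_f² − 1/n_i² = 0.04850.
Trying n_f = 3 gives 1/n_i² = 0.06261, i.e. n_i ≈ 4; this pair matches.

n_i = 4, n_f = 3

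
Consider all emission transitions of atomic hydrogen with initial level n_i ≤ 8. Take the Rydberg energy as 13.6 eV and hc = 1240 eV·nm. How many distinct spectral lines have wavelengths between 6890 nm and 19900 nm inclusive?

4

Enumerate all n_i → n_f pairs with 1 ≤ n_f < n_i ≤ 8 and compute λ = 1240 / [13.6·1·(1/n_f² − 1/n_i²)].
Lines falling in [6890, 19900] nm: 6→5 (7460 nm), 8→6 (7503 nm), 7→6 (12370 nm), 8→7 (19060 nm).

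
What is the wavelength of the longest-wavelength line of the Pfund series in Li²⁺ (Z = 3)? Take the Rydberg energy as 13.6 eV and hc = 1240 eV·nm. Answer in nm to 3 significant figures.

The Pfund series terminates on n_f = 5; the first line has n_i = 5+1 = 6.
ΔE = 122.4 × (1/5² − 1/6²) = 1.496 eV.
λ = 1240 / 1.496 = 829 nm.

829 nm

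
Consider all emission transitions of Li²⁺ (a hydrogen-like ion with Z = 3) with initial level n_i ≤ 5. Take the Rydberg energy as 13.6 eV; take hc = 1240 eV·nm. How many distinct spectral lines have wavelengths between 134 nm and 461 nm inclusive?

Enumerate all n_i → n_f pairs with 1 ≤ n_f < n_i ≤ 5 and compute λ = 1240 / [13.6·9·(1/n_f² − 1/n_i²)].
Lines falling in [134, 461] nm: 5→3 (142.5 nm), 4→3 (208.4 nm), 5→4 (450.3 nm).

3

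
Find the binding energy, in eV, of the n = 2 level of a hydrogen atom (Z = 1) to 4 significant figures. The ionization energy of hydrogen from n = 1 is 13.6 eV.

E_2 = −13.60/4 = −3.400 eV, so ionization (to E = 0) requires 3.400 eV.

3.400 eV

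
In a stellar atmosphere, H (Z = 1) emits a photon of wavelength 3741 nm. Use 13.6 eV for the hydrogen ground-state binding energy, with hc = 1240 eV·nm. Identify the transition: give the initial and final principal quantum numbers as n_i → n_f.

The photon energy is ΔE = hc/λ = 1240 / 3741 = 0.3315 eV.
With Z = 1, ΔE = 13.60 × (1/n_f² − 1/n_i²), so 1/n_f² − 1/n_i² = 0.02437.
Trying n_f = 5 gives 1/n_i² = 0.01563, i.e. n_i ≈ 8; this pair matches.

n_i = 8, n_f = 5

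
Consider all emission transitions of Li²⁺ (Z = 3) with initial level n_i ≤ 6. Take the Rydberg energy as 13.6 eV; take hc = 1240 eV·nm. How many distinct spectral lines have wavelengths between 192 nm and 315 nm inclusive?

2

Enumerate all n_i → n_f pairs with 1 ≤ n_f < n_i ≤ 6 and compute λ = 1240 / [13.6·9·(1/n_f² − 1/n_i²)].
Lines falling in [192, 315] nm: 4→3 (208.4 nm), 6→4 (291.8 nm).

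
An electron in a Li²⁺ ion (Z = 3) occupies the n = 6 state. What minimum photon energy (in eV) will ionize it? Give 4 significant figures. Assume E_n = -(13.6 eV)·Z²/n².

3.400 eV

E_n = −13.6 Z²/n² = −122.4/n² eV for Z = 3.
E_6 = −122.4/36 = −3.400 eV, so ionization (to E = 0) requires 3.400 eV.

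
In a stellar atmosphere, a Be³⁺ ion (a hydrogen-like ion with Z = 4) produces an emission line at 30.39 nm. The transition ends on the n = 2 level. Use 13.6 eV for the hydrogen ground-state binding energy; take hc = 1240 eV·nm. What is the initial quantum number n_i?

The photon energy is ΔE = hc/λ = 1240 / 30.39 = 40.80 eV.
With Z = 4, ΔE = 217.6 × (1/n_f² − 1/n_i²), so 1/n_f² − 1/n_i² = 0.1875.
With n_f = 2: 1/n_i² = 1/4 − 0.1875 = 0.06249, so n_i ≈ 4.00.

n_i = 4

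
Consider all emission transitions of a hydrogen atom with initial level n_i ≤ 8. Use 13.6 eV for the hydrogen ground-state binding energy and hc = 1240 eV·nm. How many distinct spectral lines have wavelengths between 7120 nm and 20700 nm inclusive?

4

Enumerate all n_i → n_f pairs with 1 ≤ n_f < n_i ≤ 8 and compute λ = 1240 / [13.6·1·(1/n_f² − 1/n_i²)].
Lines falling in [7120, 20700] nm: 6→5 (7460 nm), 8→6 (7503 nm), 7→6 (12370 nm), 8→7 (19060 nm).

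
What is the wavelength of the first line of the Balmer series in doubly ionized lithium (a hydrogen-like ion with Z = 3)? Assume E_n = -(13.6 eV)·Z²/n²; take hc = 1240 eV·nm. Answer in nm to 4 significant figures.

72.94 nm

The Balmer series terminates on n_f = 2; the first line has n_i = 2+1 = 3.
ΔE = 122.4 × (1/2² − 1/3²) = 17.00 eV.
λ = 1240 / 17.00 = 72.94 nm.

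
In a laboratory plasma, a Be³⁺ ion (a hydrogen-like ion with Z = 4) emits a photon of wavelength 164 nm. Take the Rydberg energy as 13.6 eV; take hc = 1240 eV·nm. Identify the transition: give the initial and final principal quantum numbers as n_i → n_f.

The photon energy is ΔE = hc/λ = 1240 / 164 = 7.561 eV.
With Z = 4, ΔE = 217.6 × (1/n_f² − 1/n_i²), so 1/n_f² − 1/n_i² = 0.03475.
Trying n_f = 4 gives 1/n_i² = 0.02775, i.e. n_i ≈ 6; this pair matches.

n_i = 6, n_f = 4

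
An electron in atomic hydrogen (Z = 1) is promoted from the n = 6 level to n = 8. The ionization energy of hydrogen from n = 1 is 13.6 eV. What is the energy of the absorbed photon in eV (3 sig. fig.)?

0.165 eV

E_8 = −13.60/64 = −0.2125 eV and E_6 = −13.60/36 = −0.3778 eV.
The photon energy is |E_8 − E_6| = 0.165 eV.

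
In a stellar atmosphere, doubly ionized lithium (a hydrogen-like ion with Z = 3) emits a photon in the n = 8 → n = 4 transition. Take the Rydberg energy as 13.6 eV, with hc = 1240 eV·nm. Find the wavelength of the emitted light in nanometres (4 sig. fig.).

For Z = 3 the level energies scale as Z², so the effective Rydberg energy is 13.6 × 9 = 122.4 eV.
ΔE = 122.4 × (1/4² − 1/8²) = 122.4 × 0.04688 = 5.738 eV.
λ = hc/ΔE = 1240 / 5.738 = 216.1 nm.

216.1 nm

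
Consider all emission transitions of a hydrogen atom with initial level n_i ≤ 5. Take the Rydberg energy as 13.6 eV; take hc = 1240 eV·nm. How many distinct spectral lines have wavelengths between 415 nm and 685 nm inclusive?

Enumerate all n_i → n_f pairs with 1 ≤ n_f < n_i ≤ 5 and compute λ = 1240 / [13.6·1·(1/n_f² − 1/n_i²)].
Lines falling in [415, 685] nm: 5→2 (434.2 nm), 4→2 (486.3 nm), 3→2 (656.5 nm).

3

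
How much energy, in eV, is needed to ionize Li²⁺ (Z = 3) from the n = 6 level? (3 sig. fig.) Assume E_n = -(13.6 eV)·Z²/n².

3.40 eV

E_n = −13.6 Z²/n² = −122.4/n² eV for Z = 3.
E_6 = −122.4/36 = −3.40 eV, so ionization (to E = 0) requires 3.40 eV.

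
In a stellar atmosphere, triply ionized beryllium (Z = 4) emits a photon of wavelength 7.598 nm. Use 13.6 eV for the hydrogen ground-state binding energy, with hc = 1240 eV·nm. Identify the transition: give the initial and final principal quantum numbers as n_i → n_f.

n_i = 2, n_f = 1

The photon energy is ΔE = hc/λ = 1240 / 7.598 = 163.2 eV.
With Z = 4, ΔE = 217.6 × (1/n_f² − 1/n_i²), so 1/n_f² − 1/n_i² = 0.7500.
Trying n_f = 1 gives 1/n_i² = 0.2500, i.e. n_i ≈ 2; this pair matches.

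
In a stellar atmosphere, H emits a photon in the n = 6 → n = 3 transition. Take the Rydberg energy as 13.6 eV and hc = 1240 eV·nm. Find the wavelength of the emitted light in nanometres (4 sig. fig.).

1094 nm

ΔE = 13.60 × (1/3² − 1/6²) = 13.60 × 0.08333 = 1.133 eV.
λ = hc/ΔE = 1240 / 1.133 = 1094 nm.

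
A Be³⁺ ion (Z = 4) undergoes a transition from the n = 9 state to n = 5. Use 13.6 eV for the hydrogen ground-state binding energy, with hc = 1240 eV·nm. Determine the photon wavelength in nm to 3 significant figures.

For Z = 4 the level energies scale as Z², so the effective Rydberg energy is 13.6 × 16 = 217.6 eV.
ΔE = 217.6 × (1/5² − 1/9²) = 217.6 × 0.02765 = 6.018 eV.
λ = hc/ΔE = 1240 / 6.018 = 206 nm.

206 nm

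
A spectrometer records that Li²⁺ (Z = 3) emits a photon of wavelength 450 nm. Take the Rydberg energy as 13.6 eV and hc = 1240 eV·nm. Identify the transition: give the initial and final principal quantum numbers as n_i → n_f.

n_i = 5, n_f = 4

The photon energy is ΔE = hc/λ = 1240 / 450 = 2.756 eV.
With Z = 3, ΔE = 122.4 × (1/n_f² − 1/n_i²), so 1/n_f² − 1/n_i² = 0.02251.
Trying n_f = 4 gives 1/n_i² = 0.03999, i.e. n_i ≈ 5; this pair matches.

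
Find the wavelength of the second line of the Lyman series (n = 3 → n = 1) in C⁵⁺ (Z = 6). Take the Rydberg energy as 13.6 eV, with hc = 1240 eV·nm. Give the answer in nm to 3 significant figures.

The Lyman series terminates on n_f = 1; the second line has n_i = 1+2 = 3.
ΔE = 489.6 × (1/1² − 1/3²) = 435.2 eV.
λ = 1240 / 435.2 = 2.85 nm.

2.85 nm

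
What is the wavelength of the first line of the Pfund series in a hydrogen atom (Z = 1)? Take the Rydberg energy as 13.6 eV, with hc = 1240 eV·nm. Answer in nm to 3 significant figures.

7460 nm

The Pfund series terminates on n_f = 5; the first line has n_i = 5+1 = 6.
ΔE = 13.60 × (1/5² − 1/6²) = 0.1662 eV.
λ = 1240 / 0.1662 = 7460 nm.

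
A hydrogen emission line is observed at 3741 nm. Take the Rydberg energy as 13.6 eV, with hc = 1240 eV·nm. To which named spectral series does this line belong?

ΔE = 1240/3741 = 0.3315 eV.
This matches 13.6 × (1/5² − 1/8²), so n_f = 5: the Pfund series.

Pfund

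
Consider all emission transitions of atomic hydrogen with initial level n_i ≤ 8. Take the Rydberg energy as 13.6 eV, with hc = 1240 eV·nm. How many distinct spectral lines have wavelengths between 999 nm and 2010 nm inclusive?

5

Enumerate all n_i → n_f pairs with 1 ≤ n_f < n_i ≤ 8 and compute λ = 1240 / [13.6·1·(1/n_f² − 1/n_i²)].
Lines falling in [999, 2010] nm: 7→3 (1005 nm), 6→3 (1094 nm), 5→3 (1282 nm), 4→3 (1876 nm), 8→4 (1945 nm).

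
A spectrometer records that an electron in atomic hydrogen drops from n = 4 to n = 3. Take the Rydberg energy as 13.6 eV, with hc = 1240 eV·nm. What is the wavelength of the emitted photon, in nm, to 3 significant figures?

ΔE = 13.60 × (1/3² − 1/4²) = 13.60 × 0.04861 = 0.6611 eV.
λ = hc/ΔE = 1240 / 0.6611 = 1880 nm.
This line belongs to the Paschen series.

1880 nm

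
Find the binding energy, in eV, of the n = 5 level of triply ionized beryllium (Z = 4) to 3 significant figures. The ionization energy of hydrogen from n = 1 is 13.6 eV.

8.70 eV

E_n = −13.6 Z²/n² = −217.6/n² eV for Z = 4.
E_5 = −217.6/25 = −8.70 eV, so ionization (to E = 0) requires 8.70 eV.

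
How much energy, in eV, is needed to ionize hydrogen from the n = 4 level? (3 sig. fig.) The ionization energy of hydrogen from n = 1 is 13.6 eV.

E_4 = −13.60/16 = −0.850 eV, so ionization (to E = 0) requires 0.850 eV.

0.850 eV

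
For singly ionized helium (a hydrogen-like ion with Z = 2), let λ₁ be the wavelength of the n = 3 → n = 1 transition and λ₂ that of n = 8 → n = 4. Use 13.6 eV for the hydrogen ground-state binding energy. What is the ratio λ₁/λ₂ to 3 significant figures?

0.0527

λ ∝ 1/ΔE ∝ 1/(1/n_f² − 1/n_i²), and the Z² and hc factors cancel in the ratio.
λ₁/λ₂ = (1/4² − 1/8²)/(1/1² − 1/3²) = 0.04688/0.8889 = 0.0527.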